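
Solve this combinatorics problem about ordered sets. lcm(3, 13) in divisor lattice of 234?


Join=lcm.
gcd(3,13)=1
lcm=39


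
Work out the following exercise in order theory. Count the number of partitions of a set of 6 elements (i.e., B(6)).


B(n) = number of set partitions of an n-element set.
B(n) satisfies the recurrence: B(n+1) = sum_k C(n,k)*B(k).
B(6) = 203


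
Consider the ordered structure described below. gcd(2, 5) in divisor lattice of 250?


Meet=gcd.
gcd(2,5)=1


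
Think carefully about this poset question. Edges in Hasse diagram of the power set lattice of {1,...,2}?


A cover relation a -< b holds when a < b with no c strictly between.
Cover relations:
  {} -< {1}
  {} -< {2}
  {1} -< {1,2}
  {2} -< {1,2}
Total: 4


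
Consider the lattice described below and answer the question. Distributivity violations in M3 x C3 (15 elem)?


Distributive law: a ^ (b v c) = (a ^ b) v (a ^ c).
Check all 15^3 = 3375 ordered triples (a,b,c).
  e.g. a=(a1,0), b=(a2,0), c=(a3,0): lhs=(a1,0) != rhs=(0,0)
  e.g. a=(a1,0), b=(a2,0), c=(a3,1): lhs=(a1,0) != rhs=(0,0)
Total violating triples: 162


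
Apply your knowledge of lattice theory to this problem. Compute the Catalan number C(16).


C(n) = C(2n, n) / (n+1).
C(32, 16) = 601080390
C(16) = 601080390 / 17 = 35357670


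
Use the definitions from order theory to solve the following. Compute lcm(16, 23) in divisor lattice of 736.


In a divisor lattice, join = lcm (least common multiple).
gcd(16,23) = 1
lcm(16,23) = 16*23/gcd = 368/1 = 368


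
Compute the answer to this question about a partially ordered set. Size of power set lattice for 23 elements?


Power set = 2^n.
2^23 = 8388608


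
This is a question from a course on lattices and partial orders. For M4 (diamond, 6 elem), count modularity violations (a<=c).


Modular law: if a <= c then a v (b ^ c) = (a v b) ^ c.
Check all triples (a,b,c) with a <= c among 6 elements.
This lattice is modular (diamonds M_m and their chain-products are modular).
Total violating triples: 0


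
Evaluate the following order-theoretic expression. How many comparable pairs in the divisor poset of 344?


A comparable pair {a,b} has a < b or b < a in the order.
Count unordered pairs where one element is strictly below the other.
Examples: {1,2}, {1,4}, {1,8}, {1,43}, ...
Total comparable pairs: 22


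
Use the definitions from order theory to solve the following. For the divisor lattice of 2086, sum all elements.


sigma(n) = sum of divisors.
Divisors of 2086: [1, 2, 7, 14, 149, 298, 1043, 2086]
Sum = 3600


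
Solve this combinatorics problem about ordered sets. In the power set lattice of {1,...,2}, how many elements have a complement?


An element a is complemented if some b has a meet b = bottom, a join b = top.
every subset A has complement S\A, so all elements are complemented.
Complemented elements: {}, {1}, {2}, {1,2}
Count: 4


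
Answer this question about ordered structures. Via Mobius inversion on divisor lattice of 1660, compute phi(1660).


phi(n) = n * prod_{p|n} (1 - 1/p).
Prime divisors of 1660: [2, 5, 83]
phi(1660) = 1660 * (1 - 1/2) * (1 - 1/5) * (1 - 1/83)
phi(1660) = 656


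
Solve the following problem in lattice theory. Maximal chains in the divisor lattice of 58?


A maximal chain goes from the minimum element to a maximal element via cover relations.
Counting all min-to-max paths in the cover graph.
Total maximal chains: 2


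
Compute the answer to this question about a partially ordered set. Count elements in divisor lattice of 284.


Divisors of 284: [1, 2, 4, 71, 142, 284]
Count: 6


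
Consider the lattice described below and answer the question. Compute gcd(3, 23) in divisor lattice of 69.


In a divisor lattice, meet = gcd (greatest common divisor).
By Euclidean algorithm or factoring: gcd(3,23) = 1


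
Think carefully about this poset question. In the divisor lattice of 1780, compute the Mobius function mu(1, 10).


In a divisor lattice, mu(a,b) = mu(b/a) where mu is the classical Mobius function.
b/a = 10/1 = 10
Prime factorization of 10: primes [2, 5]
10 is squarefree with 2 prime factor(s), so mu(10) = (-1)^2 = 1


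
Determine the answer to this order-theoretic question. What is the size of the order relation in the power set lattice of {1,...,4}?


The order relation is {(a,b) : a <= b}, reflexive so it includes (a,a).
Examples: ({},{}), ({},{1,2}), ({},{1,2,3}), ({},{1,2,3,4}), ({},{1,2,4}), ...
Total ordered pairs: 81


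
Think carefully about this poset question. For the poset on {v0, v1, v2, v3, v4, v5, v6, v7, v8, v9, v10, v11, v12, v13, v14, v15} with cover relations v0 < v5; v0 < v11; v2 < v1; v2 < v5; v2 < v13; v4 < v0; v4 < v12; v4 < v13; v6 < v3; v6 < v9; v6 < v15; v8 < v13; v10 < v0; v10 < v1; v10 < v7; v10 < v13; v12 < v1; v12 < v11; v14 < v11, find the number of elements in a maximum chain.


A chain is a totally ordered subset; we count the number of elements in a maximum chain.
Compute, for each element x, the size of the longest chain ending at x:
  v2: 1
  v4: 1
  v6: 1
  v8: 1
  v10: 1
  v14: 1
  ...
A maximum chain: v4 < v12 < v1
Number of elements in the longest chain: 3


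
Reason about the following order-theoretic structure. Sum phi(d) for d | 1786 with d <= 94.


Divisors of 1786 up to 94: [1, 2, 19, 38, 47, 94]
phi values: [1, 1, 18, 18, 46, 46]
Sum = 130


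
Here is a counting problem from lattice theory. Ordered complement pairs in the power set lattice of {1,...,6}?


Complement pair (a,b): a meet b = bottom, a join b = top.
Here: A intersect B = {} and A union B = {1,...,6}.
Pairs found: ({},{1,2,3,4,5,6}), ({1},{2,3,4,5,6}), ({2},{1,3,4,5,6}), ({3},{1,2,4,5,6}), ... (60 more)
Total ordered pairs: 64


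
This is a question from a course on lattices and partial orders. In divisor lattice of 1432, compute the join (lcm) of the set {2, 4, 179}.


In a divisor lattice, join = lcm (least common multiple).
Compute lcm iteratively: start with first element, then lcm(current, next).
Elements: [2, 4, 179]
lcm(2,4) = 4
lcm(4,179) = 716
Final lcm = 716


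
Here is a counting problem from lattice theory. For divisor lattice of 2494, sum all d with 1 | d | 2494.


Interval [1,2494] in divisors of 2494: [1, 2, 29, 43, 58, 86, 1247, 2494]
Sum = 3960


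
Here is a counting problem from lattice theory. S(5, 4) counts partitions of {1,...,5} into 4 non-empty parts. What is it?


S(n,k) = k*S(n-1,k) + S(n-1,k-1).
S(4,4) = 1, S(4,3) = 6
S(5,4) = 4*1 + 6 = 4 + 6
S(5,4) = 10


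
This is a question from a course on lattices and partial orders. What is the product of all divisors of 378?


Divisors of 378: [1, 2, 3, 6, 7, 9, 14, 18, 21, 27, 42, 54, 63, 126, 189, 378]
Product = n^(d(n)/2) = 378^(16/2)
Product = 416806419029812551936


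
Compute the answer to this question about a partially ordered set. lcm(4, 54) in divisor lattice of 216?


Join=lcm.
gcd(4,54)=2
lcm=108


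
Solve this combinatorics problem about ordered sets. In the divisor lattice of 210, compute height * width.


Height = length of longest chain minus 1; width = size of largest antichain.
A maximum chain: 1 | 7 | 35 | 105 | 210  (height 4).
A maximum antichain: {6, 10, 14, 15, 21, 35}  (width 6).
Product = 4 * 6 = 24


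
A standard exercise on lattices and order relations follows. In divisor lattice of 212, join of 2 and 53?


In a divisor lattice, join = lcm (least common multiple).
gcd(2,53) = 1
lcm(2,53) = 2*53/gcd = 106/1 = 106


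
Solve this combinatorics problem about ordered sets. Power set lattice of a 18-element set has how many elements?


Power set = 2^n.
2^18 = 262144


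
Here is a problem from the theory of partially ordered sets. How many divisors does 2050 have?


Divisors of 2050: [1, 2, 5, 10, 25, 41, 50, 82, 205, 410, 1025, 2050]
Count: 12


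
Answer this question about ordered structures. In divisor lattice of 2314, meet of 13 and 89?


In a divisor lattice, meet = gcd (greatest common divisor).
By Euclidean algorithm or factoring: gcd(13,89) = 1


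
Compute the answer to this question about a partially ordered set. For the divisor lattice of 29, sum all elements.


sigma(n) = sum of divisors.
Divisors of 29: [1, 29]
Sum = 30


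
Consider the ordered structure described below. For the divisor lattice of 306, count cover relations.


A cover relation a -< b holds when a < b with no c strictly between.
Cover relations:
  1 -< 2
  1 -< 3
  1 -< 17
  2 -< 6
  2 -< 34
  3 -< 6
  3 -< 9
  3 -< 51
  ...12 more
Total: 20


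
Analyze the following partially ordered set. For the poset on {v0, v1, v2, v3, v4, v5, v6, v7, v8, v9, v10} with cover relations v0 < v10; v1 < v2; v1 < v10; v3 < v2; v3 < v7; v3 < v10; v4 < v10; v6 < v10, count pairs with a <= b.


The order relation is {(a,b) : a <= b}, reflexive so it includes (a,a).
Examples: (v0,v0), (v0,v10), (v1,v1), (v1,v10), (v1,v2), ...
Total ordered pairs: 19


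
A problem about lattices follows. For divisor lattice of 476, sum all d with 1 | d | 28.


Interval [1,28] in divisors of 476: [1, 2, 4, 7, 14, 28]
Sum = 56


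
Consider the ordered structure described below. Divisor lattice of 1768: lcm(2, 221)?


Join=lcm.
gcd(2,221)=1
lcm=442


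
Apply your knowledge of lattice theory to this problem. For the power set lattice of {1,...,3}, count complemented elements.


An element a is complemented if some b has a meet b = bottom, a join b = top.
every subset A has complement S\A, so all elements are complemented.
Complemented elements: {}, {1}, {2}, {3}, {1,2}, {1,3}, ... (2 more)
Count: 8


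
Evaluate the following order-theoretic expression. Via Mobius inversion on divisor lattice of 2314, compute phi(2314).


phi(n) = n * prod_{p|n} (1 - 1/p).
Prime divisors of 2314: [2, 13, 89]
phi(2314) = 2314 * (1 - 1/2) * (1 - 1/13) * (1 - 1/89)
phi(2314) = 1056


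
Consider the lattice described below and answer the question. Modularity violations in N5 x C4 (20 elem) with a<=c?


Modular law: if a <= c then a v (b ^ c) = (a v b) ^ c.
Check all triples (a,b,c) with a <= c among 20 elements.
  e.g. a=(a,0), b=(c,0), c=(b,0): lhs=(a,0) != rhs=(b,0)
  e.g. a=(a,0), b=(c,1), c=(b,0): lhs=(a,0) != rhs=(b,0)
Total violating triples: 40


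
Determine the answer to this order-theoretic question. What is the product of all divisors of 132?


Divisors of 132: [1, 2, 3, 4, 6, 11, 12, 22, 33, 44, 66, 132]
Product = n^(d(n)/2) = 132^(12/2)
Product = 5289852801024


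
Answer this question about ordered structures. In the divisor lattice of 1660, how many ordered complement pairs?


Complement pair (a,b): a meet b = bottom, a join b = top.
Here: gcd(a,b)=1 and lcm(a,b)=1660, i.e. a*b=1660 with a,b coprime.
Pairs found: (1,1660), (4,415), (5,332), (20,83), ... (4 more)
Total ordered pairs: 8


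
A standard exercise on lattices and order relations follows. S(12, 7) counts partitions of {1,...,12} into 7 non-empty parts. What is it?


S(n,k) = k*S(n-1,k) + S(n-1,k-1).
S(11,7) = 63987, S(11,6) = 179487
S(12,7) = 7*63987 + 179487 = 447909 + 179487
S(12,7) = 627396


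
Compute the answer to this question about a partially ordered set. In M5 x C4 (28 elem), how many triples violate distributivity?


Distributive law: a ^ (b v c) = (a ^ b) v (a ^ c).
Check all 28^3 = 21952 ordered triples (a,b,c).
  e.g. a=(a1,0), b=(a2,0), c=(a3,0): lhs=(a1,0) != rhs=(0,0)
  e.g. a=(a1,0), b=(a2,0), c=(a3,1): lhs=(a1,0) != rhs=(0,0)
Total violating triples: 3840


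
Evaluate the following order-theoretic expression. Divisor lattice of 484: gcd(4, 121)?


Meet=gcd.
gcd(4,121)=1


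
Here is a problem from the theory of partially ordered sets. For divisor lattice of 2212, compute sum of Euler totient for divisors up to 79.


Divisors of 2212 up to 79: [1, 2, 4, 7, 14, 28, 79]
phi values: [1, 1, 2, 6, 6, 12, 78]
Sum = 106


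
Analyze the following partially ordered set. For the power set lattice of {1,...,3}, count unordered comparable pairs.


A comparable pair {a,b} has a < b or b < a in the order.
Count unordered pairs where one element is strictly below the other.
Examples: {{},{1}}, {{},{2}}, {{},{3}}, {{},{1,2}}, ...
Total comparable pairs: 19


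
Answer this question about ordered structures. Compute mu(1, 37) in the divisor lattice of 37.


In a divisor lattice, mu(a,b) = mu(b/a) where mu is the classical Mobius function.
b/a = 37/1 = 37
Prime factorization of 37: primes [37]
37 is squarefree with 1 prime factor(s), so mu(37) = (-1)^1 = -1


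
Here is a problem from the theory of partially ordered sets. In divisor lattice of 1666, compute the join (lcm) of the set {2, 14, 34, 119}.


In a divisor lattice, join = lcm (least common multiple).
Compute lcm iteratively: start with first element, then lcm(current, next).
Elements: [2, 14, 34, 119]
lcm(2,14) = 14
lcm(14,34) = 238
lcm(238,119) = 238
Final lcm = 238


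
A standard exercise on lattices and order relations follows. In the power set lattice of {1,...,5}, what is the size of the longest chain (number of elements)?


A chain is a totally ordered subset; we count the number of elements in a maximum chain.
Compute, for each element x, the size of the longest chain ending at x:
  {}: 1
  {1}: 2
  {2}: 2
  {3}: 2
  {4}: 2
  {5}: 2
  ...
A maximum chain: {} < {1} < {1,2} < {1,2,3} < {1,2,3,4} < {1,2,3,4,5}
Number of elements in the longest chain: 6


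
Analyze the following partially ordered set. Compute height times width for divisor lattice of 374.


Height = length of longest chain minus 1; width = size of largest antichain.
A maximum chain: 1 | 17 | 187 | 374  (height 3).
A maximum antichain: {2, 11, 17}  (width 3).
Product = 3 * 3 = 9


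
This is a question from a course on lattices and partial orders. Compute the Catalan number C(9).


C(n) = C(2n, n) / (n+1).
C(18, 9) = 48620
C(9) = 48620 / 10 = 4862


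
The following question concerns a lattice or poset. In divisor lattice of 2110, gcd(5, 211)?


Meet=gcd.
gcd(5,211)=1


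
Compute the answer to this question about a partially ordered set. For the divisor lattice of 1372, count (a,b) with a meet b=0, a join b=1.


Complement pair (a,b): a meet b = bottom, a join b = top.
Here: gcd(a,b)=1 and lcm(a,b)=1372, i.e. a*b=1372 with a,b coprime.
Pairs found: (1,1372), (4,343), (343,4), (1372,1)
Total ordered pairs: 4


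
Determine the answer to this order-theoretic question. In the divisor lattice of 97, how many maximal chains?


A maximal chain goes from the minimum element to a maximal element via cover relations.
Counting all min-to-max paths in the cover graph.
Total maximal chains: 1


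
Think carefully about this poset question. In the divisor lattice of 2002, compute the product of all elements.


Divisors of 2002: [1, 2, 7, 11, 13, 14, 22, 26, 77, 91, 143, 154, 182, 286, 1001, 2002]
Product = n^(d(n)/2) = 2002^(16/2)
Product = 258055182353934343170048256


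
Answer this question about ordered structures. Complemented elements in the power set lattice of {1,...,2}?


An element a is complemented if some b has a meet b = bottom, a join b = top.
every subset A has complement S\A, so all elements are complemented.
Complemented elements: {}, {1}, {2}, {1,2}
Count: 4


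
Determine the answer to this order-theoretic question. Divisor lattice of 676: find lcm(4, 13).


In a divisor lattice, join = lcm (least common multiple).
gcd(4,13) = 1
lcm(4,13) = 4*13/gcd = 52/1 = 52


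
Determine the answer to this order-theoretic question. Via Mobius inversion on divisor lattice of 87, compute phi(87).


phi(n) = n * prod_{p|n} (1 - 1/p).
Prime divisors of 87: [3, 29]
phi(87) = 87 * (1 - 1/3) * (1 - 1/29)
phi(87) = 56


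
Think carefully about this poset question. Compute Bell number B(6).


B(n) = number of set partitions of an n-element set.
B(n) satisfies the recurrence: B(n+1) = sum_k C(n,k)*B(k).
B(6) = 203


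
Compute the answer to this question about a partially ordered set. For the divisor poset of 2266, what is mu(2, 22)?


In a divisor lattice, mu(a,b) = mu(b/a) where mu is the classical Mobius function.
b/a = 22/2 = 11
Prime factorization of 11: primes [11]
11 is squarefree with 1 prime factor(s), so mu(11) = (-1)^1 = -1


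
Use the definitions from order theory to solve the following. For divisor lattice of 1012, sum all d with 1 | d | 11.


Interval [1,11] in divisors of 1012: [1, 11]
Sum = 12


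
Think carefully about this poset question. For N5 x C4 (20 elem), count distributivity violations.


Distributive law: a ^ (b v c) = (a ^ b) v (a ^ c).
Check all 20^3 = 8000 ordered triples (a,b,c).
  e.g. a=(b,0), b=(a,0), c=(c,0): lhs=(b,0) != rhs=(a,0)
  e.g. a=(b,0), b=(a,0), c=(c,1): lhs=(b,0) != rhs=(a,0)
Total violating triples: 128


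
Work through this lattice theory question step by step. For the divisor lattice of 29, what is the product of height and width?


Height = length of longest chain minus 1; width = size of largest antichain.
A maximum chain: 1 | 29  (height 1).
A maximum antichain: {1}  (width 1).
Product = 1 * 1 = 1


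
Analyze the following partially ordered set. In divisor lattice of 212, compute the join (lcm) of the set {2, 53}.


In a divisor lattice, join = lcm (least common multiple).
Compute lcm iteratively: start with first element, then lcm(current, next).
Elements: [2, 53]
lcm(2,53) = 106
Final lcm = 106


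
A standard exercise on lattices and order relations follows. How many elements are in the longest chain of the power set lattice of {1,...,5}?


A chain is a totally ordered subset; we count the number of elements in a maximum chain.
Compute, for each element x, the size of the longest chain ending at x:
  {}: 1
  {1}: 2
  {2}: 2
  {3}: 2
  {4}: 2
  {5}: 2
  ...
A maximum chain: {} < {1} < {1,2} < {1,2,3} < {1,2,3,4} < {1,2,3,4,5}
Number of elements in the longest chain: 6


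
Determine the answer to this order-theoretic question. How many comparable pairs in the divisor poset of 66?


A comparable pair {a,b} has a < b or b < a in the order.
Count unordered pairs where one element is strictly below the other.
Examples: {1,2}, {1,3}, {1,6}, {1,11}, ...
Total comparable pairs: 19


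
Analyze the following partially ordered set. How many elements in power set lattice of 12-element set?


Power set = 2^n.
2^12 = 4096


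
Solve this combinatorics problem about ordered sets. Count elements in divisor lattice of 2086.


Divisors of 2086: [1, 2, 7, 14, 149, 298, 1043, 2086]
Count: 8


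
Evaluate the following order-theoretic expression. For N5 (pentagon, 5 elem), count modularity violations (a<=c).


Modular law: if a <= c then a v (b ^ c) = (a v b) ^ c.
Check all triples (a,b,c) with a <= c among 5 elements.
  e.g. a=a, b=c, c=b: lhs=a != rhs=b
Total violating triples: 1


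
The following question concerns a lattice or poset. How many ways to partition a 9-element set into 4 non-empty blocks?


S(n,k) = k*S(n-1,k) + S(n-1,k-1).
S(8,4) = 1701, S(8,3) = 966
S(9,4) = 4*1701 + 966 = 6804 + 966
S(9,4) = 7770


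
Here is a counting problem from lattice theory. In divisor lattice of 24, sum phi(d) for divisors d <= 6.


Divisors of 24 up to 6: [1, 2, 3, 4, 6]
phi values: [1, 1, 2, 2, 2]
Sum = 8


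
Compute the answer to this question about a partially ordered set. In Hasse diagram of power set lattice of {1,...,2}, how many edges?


A cover relation a -< b holds when a < b with no c strictly between.
Cover relations:
  {} -< {1}
  {} -< {2}
  {1} -< {1,2}
  {2} -< {1,2}
Total: 4


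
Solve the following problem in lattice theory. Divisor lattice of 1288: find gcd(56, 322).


In a divisor lattice, meet = gcd (greatest common divisor).
By Euclidean algorithm or factoring: gcd(56,322) = 14


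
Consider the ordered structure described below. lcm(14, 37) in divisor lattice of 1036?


Join=lcm.
gcd(14,37)=1
lcm=518


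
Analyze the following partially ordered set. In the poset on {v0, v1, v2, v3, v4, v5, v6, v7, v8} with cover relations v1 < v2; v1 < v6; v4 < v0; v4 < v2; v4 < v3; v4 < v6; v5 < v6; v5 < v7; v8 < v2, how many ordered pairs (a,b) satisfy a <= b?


The order relation is {(a,b) : a <= b}, reflexive so it includes (a,a).
Examples: (v0,v0), (v1,v1), (v1,v2), (v1,v6), (v2,v2), ...
Total ordered pairs: 18


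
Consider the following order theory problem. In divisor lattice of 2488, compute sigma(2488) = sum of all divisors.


sigma(n) = sum of divisors.
Divisors of 2488: [1, 2, 4, 8, 311, 622, 1244, 2488]
Sum = 4680


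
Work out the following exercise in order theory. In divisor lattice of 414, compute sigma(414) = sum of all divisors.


sigma(n) = sum of divisors.
Divisors of 414: [1, 2, 3, 6, 9, 18, 23, 46, 69, 138, 207, 414]
Sum = 936


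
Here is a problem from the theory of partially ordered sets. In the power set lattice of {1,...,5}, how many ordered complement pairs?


Complement pair (a,b): a meet b = bottom, a join b = top.
Here: A intersect B = {} and A union B = {1,...,5}.
Pairs found: ({},{1,2,3,4,5}), ({1},{2,3,4,5}), ({2},{1,3,4,5}), ({3},{1,2,4,5}), ... (28 more)
Total ordered pairs: 32


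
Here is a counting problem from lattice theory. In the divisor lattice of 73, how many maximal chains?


A maximal chain goes from the minimum element to a maximal element via cover relations.
Counting all min-to-max paths in the cover graph.
Total maximal chains: 1


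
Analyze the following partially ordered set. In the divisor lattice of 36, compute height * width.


Height = length of longest chain minus 1; width = size of largest antichain.
A maximum chain: 1 | 3 | 9 | 18 | 36  (height 4).
A maximum antichain: {4, 6, 9}  (width 3).
Product = 4 * 3 = 12


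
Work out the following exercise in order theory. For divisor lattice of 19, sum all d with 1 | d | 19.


Interval [1,19] in divisors of 19: [1, 19]
Sum = 20


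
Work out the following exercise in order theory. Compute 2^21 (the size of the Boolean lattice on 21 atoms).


Power set = 2^n.
2^21 = 2097152


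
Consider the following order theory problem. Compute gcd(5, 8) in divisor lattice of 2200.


In a divisor lattice, meet = gcd (greatest common divisor).
By Euclidean algorithm or factoring: gcd(5,8) = 1


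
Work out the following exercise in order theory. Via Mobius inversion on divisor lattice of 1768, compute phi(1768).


phi(n) = n * prod_{p|n} (1 - 1/p).
Prime divisors of 1768: [2, 13, 17]
phi(1768) = 1768 * (1 - 1/2) * (1 - 1/13) * (1 - 1/17)
phi(1768) = 768


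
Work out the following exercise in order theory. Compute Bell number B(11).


B(n) = number of set partitions of an n-element set.
B(n) satisfies the recurrence: B(n+1) = sum_k C(n,k)*B(k).
B(11) = 678570


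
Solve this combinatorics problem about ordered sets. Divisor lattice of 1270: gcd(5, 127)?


Meet=gcd.
gcd(5,127)=1


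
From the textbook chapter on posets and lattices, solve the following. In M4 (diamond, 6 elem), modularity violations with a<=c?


Modular law: if a <= c then a v (b ^ c) = (a v b) ^ c.
Check all triples (a,b,c) with a <= c among 6 elements.
This lattice is modular (diamonds M_m and their chain-products are modular).
Total violating triples: 0


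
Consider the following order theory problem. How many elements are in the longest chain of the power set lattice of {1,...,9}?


A chain is a totally ordered subset; we count the number of elements in a maximum chain.
Compute, for each element x, the size of the longest chain ending at x:
  {}: 1
  {1}: 2
  {2}: 2
  {3}: 2
  {4}: 2
  {5}: 2
  ...
A maximum chain: {} < {1} < {1,2} < {1,2,3} < {1,2,3,4} < {1,2,3,4,5} < {1,2,3,4,5,6} < {1,2,3,4,5,6,7} < {1,2,3,4,5,6,7,8} < {1,2,3,4,5,6,7,8,9}
Number of elements in the longest chain: 10


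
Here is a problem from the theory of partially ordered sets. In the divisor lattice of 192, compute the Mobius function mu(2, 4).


In a divisor lattice, mu(a,b) = mu(b/a) where mu is the classical Mobius function.
b/a = 4/2 = 2
Prime factorization of 2: primes [2]
2 is squarefree with 1 prime factor(s), so mu(2) = (-1)^1 = -1


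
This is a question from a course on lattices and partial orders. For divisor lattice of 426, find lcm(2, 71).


In a divisor lattice, join = lcm (least common multiple).
Compute lcm iteratively: start with first element, then lcm(current, next).
Elements: [2, 71]
lcm(2,71) = 142
Final lcm = 142


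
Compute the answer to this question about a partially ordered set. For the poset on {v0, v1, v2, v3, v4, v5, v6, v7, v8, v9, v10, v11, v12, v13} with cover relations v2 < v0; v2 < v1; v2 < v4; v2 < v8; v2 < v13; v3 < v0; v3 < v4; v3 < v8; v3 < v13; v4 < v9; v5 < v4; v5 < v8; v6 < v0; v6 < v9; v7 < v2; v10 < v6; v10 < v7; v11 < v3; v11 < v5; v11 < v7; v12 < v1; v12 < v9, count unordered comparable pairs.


A comparable pair {a,b} has a < b or b < a in the order.
Count unordered pairs where one element is strictly below the other.
Examples: {v0,v2}, {v0,v3}, {v0,v6}, {v0,v7}, ...
Total comparable pairs: 45


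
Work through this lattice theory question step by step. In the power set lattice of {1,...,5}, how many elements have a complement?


An element a is complemented if some b has a meet b = bottom, a join b = top.
every subset A has complement S\A, so all elements are complemented.
Complemented elements: {}, {1}, {2}, {3}, {4}, {5}, ... (26 more)
Count: 32


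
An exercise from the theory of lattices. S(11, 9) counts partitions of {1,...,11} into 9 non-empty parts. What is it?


S(n,k) = k*S(n-1,k) + S(n-1,k-1).
S(10,9) = 45, S(10,8) = 750
S(11,9) = 9*45 + 750 = 405 + 750
S(11,9) = 1155


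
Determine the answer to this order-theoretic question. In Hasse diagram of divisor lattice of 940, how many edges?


A cover relation a -< b holds when a < b with no c strictly between.
Cover relations:
  1 -< 2
  1 -< 5
  1 -< 47
  2 -< 4
  2 -< 10
  2 -< 94
  4 -< 20
  4 -< 188
  ...12 more
Total: 20


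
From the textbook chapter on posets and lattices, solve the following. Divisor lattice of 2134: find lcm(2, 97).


In a divisor lattice, join = lcm (least common multiple).
gcd(2,97) = 1
lcm(2,97) = 2*97/gcd = 194/1 = 194


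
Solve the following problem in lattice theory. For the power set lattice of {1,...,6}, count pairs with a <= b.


The order relation is {(a,b) : a <= b}, reflexive so it includes (a,a).
Examples: ({},{}), ({},{1,2}), ({},{1,2,3}), ({},{1,2,3,4}), ({},{1,2,3,4,5}), ...
Total ordered pairs: 729


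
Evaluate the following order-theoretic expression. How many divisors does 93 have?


Divisors of 93: [1, 3, 31, 93]
Count: 4


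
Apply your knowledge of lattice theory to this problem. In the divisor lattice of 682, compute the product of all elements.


Divisors of 682: [1, 2, 11, 22, 31, 62, 341, 682]
Product = n^(d(n)/2) = 682^(8/2)
Product = 216340335376


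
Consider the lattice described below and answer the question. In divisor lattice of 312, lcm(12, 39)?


Join=lcm.
gcd(12,39)=3
lcm=156


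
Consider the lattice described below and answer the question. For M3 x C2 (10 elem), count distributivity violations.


Distributive law: a ^ (b v c) = (a ^ b) v (a ^ c).
Check all 10^3 = 1000 ordered triples (a,b,c).
  e.g. a=(a1,0), b=(a2,0), c=(a3,0): lhs=(a1,0) != rhs=(0,0)
  e.g. a=(a1,0), b=(a2,0), c=(a3,1): lhs=(a1,0) != rhs=(0,0)
Total violating triples: 48


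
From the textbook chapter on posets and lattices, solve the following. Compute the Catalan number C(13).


C(n) = C(2n, n) / (n+1).
C(26, 13) = 10400600
C(13) = 10400600 / 14 = 742900


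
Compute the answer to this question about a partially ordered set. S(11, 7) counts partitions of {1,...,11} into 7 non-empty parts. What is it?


S(n,k) = k*S(n-1,k) + S(n-1,k-1).
S(10,7) = 5880, S(10,6) = 22827
S(11,7) = 7*5880 + 22827 = 41160 + 22827
S(11,7) = 63987


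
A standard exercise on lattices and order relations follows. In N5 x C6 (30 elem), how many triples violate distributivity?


Distributive law: a ^ (b v c) = (a ^ b) v (a ^ c).
Check all 30^3 = 27000 ordered triples (a,b,c).
  e.g. a=(b,0), b=(a,0), c=(c,0): lhs=(b,0) != rhs=(a,0)
  e.g. a=(b,0), b=(a,0), c=(c,1): lhs=(b,0) != rhs=(a,0)
Total violating triples: 432


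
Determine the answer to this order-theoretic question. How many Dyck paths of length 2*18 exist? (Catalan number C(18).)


C(n) = C(2n, n) / (n+1).
C(36, 18) = 9075135300
C(18) = 9075135300 / 19 = 477638700


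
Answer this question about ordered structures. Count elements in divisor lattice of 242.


Divisors of 242: [1, 2, 11, 22, 121, 242]
Count: 6


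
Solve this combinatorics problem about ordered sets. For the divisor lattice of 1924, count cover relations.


A cover relation a -< b holds when a < b with no c strictly between.
Cover relations:
  1 -< 2
  1 -< 13
  1 -< 37
  2 -< 4
  2 -< 26
  2 -< 74
  4 -< 52
  4 -< 148
  ...12 more
Total: 20


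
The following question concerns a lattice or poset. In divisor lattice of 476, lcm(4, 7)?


Join=lcm.
gcd(4,7)=1
lcm=28


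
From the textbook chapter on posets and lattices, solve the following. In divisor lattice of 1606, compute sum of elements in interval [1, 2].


Interval [1,2] in divisors of 1606: [1, 2]
Sum = 3


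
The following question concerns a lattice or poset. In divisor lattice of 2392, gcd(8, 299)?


Meet=gcd.
gcd(8,299)=1


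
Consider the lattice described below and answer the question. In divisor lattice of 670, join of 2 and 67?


In a divisor lattice, join = lcm (least common multiple).
gcd(2,67) = 1
lcm(2,67) = 2*67/gcd = 134/1 = 134


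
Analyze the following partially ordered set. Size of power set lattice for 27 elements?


Power set = 2^n.
2^27 = 134217728


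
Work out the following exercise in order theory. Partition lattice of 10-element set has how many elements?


B(n) = number of set partitions of an n-element set.
B(n) satisfies the recurrence: B(n+1) = sum_k C(n,k)*B(k).
B(10) = 115975


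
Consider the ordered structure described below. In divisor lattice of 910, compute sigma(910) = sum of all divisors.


sigma(n) = sum of divisors.
Divisors of 910: [1, 2, 5, 7, 10, 13, 14, 26, 35, 65, 70, 91, 130, 182, 455, 910]
Sum = 2016


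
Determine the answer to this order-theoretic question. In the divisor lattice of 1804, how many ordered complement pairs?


Complement pair (a,b): a meet b = bottom, a join b = top.
Here: gcd(a,b)=1 and lcm(a,b)=1804, i.e. a*b=1804 with a,b coprime.
Pairs found: (1,1804), (4,451), (11,164), (41,44), ... (4 more)
Total ordered pairs: 8


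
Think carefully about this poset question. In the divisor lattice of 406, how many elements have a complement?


An element a is complemented if some b has a meet b = bottom, a join b = top.
a is complemented iff gcd(a, n/a)=1, i.e. a is a unitary divisor of 406.
Complemented elements: 1, 2, 7, 14, 29, 58, ... (2 more)
Count: 8


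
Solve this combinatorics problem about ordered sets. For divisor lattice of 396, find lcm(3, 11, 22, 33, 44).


In a divisor lattice, join = lcm (least common multiple).
Compute lcm iteratively: start with first element, then lcm(current, next).
Elements: [3, 11, 22, 33, 44]
lcm(3,11) = 33
lcm(33,22) = 66
lcm(66,33) = 66
lcm(66,44) = 132
Final lcm = 132


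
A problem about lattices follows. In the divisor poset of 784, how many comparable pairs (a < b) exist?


A comparable pair {a,b} has a < b or b < a in the order.
Count unordered pairs where one element is strictly below the other.
Examples: {1,2}, {1,4}, {1,7}, {1,8}, ...
Total comparable pairs: 75


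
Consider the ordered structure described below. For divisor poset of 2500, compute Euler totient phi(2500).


phi(n) = n * prod_{p|n} (1 - 1/p).
Prime divisors of 2500: [2, 5]
phi(2500) = 2500 * (1 - 1/2) * (1 - 1/5)
phi(2500) = 1000


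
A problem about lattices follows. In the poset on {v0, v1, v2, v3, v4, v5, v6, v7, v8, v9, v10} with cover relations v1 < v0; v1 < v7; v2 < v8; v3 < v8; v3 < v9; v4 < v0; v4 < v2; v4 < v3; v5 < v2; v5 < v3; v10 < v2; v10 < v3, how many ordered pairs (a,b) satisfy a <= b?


The order relation is {(a,b) : a <= b}, reflexive so it includes (a,a).
Examples: (v0,v0), (v1,v0), (v1,v1), (v1,v7), (v10,v10), ...
Total ordered pairs: 29


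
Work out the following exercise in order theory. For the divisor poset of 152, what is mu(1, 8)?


In a divisor lattice, mu(a,b) = mu(b/a) where mu is the classical Mobius function.
b/a = 8/1 = 8
Prime factorization of 8: primes [2]
8 is not squarefree, so mu(8) = 0


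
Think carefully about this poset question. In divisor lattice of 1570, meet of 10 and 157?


In a divisor lattice, meet = gcd (greatest common divisor).
By Euclidean algorithm or factoring: gcd(10,157) = 1


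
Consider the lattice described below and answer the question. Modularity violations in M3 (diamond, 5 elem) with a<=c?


Modular law: if a <= c then a v (b ^ c) = (a v b) ^ c.
Check all triples (a,b,c) with a <= c among 5 elements.
This lattice is modular (diamonds M_m and their chain-products are modular).
Total violating triples: 0


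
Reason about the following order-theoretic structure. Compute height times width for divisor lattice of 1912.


Height = length of longest chain minus 1; width = size of largest antichain.
A maximum chain: 1 | 239 | 478 | 956 | 1912  (height 4).
A maximum antichain: {2, 239}  (width 2).
Product = 4 * 2 = 8


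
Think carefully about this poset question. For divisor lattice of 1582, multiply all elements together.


Divisors of 1582: [1, 2, 7, 14, 113, 226, 791, 1582]
Product = n^(d(n)/2) = 1582^(8/2)
Product = 6263627420176


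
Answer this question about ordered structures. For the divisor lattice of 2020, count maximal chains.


A maximal chain goes from the minimum element to a maximal element via cover relations.
Counting all min-to-max paths in the cover graph.
Total maximal chains: 12


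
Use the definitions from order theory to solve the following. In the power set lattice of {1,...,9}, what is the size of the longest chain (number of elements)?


A chain is a totally ordered subset; we count the number of elements in a maximum chain.
Compute, for each element x, the size of the longest chain ending at x:
  {}: 1
  {1}: 2
  {2}: 2
  {3}: 2
  {4}: 2
  {5}: 2
  ...
A maximum chain: {} < {1} < {1,2} < {1,2,3} < {1,2,3,4} < {1,2,3,4,5} < {1,2,3,4,5,6} < {1,2,3,4,5,6,7} < {1,2,3,4,5,6,7,8} < {1,2,3,4,5,6,7,8,9}
Number of elements in the longest chain: 10


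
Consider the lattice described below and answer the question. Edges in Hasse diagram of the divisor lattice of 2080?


A cover relation a -< b holds when a < b with no c strictly between.
Cover relations:
  1 -< 2
  1 -< 5
  1 -< 13
  2 -< 4
  2 -< 10
  2 -< 26
  4 -< 8
  4 -< 20
  ...36 more
Total: 44


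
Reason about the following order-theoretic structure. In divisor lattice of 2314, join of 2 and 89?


In a divisor lattice, join = lcm (least common multiple).
gcd(2,89) = 1
lcm(2,89) = 2*89/gcd = 178/1 = 178


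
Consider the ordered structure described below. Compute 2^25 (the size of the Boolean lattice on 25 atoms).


Power set = 2^n.
2^25 = 33554432


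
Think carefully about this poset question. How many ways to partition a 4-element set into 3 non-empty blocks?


S(n,k) = k*S(n-1,k) + S(n-1,k-1).
S(3,3) = 1, S(3,2) = 3
S(4,3) = 3*1 + 3 = 3 + 3
S(4,3) = 6


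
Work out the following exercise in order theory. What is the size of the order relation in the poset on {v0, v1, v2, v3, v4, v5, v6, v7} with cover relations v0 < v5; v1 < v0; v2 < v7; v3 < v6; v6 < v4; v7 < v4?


The order relation is {(a,b) : a <= b}, reflexive so it includes (a,a).
Examples: (v0,v0), (v0,v5), (v1,v0), (v1,v1), (v1,v5), ...
Total ordered pairs: 17


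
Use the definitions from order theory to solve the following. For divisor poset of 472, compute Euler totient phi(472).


phi(n) = n * prod_{p|n} (1 - 1/p).
Prime divisors of 472: [2, 59]
phi(472) = 472 * (1 - 1/2) * (1 - 1/59)
phi(472) = 232


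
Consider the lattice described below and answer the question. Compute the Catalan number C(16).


C(n) = C(2n, n) / (n+1).
C(32, 16) = 601080390
C(16) = 601080390 / 17 = 35357670


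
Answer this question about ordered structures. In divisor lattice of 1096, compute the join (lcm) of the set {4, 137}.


In a divisor lattice, join = lcm (least common multiple).
Compute lcm iteratively: start with first element, then lcm(current, next).
Elements: [4, 137]
lcm(4,137) = 548
Final lcm = 548


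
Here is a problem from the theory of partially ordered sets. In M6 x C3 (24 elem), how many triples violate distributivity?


Distributive law: a ^ (b v c) = (a ^ b) v (a ^ c).
Check all 24^3 = 13824 ordered triples (a,b,c).
  e.g. a=(a1,0), b=(a2,0), c=(a3,0): lhs=(a1,0) != rhs=(0,0)
  e.g. a=(a1,0), b=(a2,0), c=(a3,1): lhs=(a1,0) != rhs=(0,0)
Total violating triples: 3240


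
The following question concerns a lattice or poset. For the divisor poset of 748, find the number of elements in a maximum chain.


A chain is a totally ordered subset; we count the number of elements in a maximum chain.
Compute, for each element x, the size of the longest chain ending at x:
  1: 1
  2: 2
  11: 2
  17: 2
  4: 3
  22: 3
  ...
A maximum chain: 1 < 2 < 4 < 44 < 748
Number of elements in the longest chain: 5


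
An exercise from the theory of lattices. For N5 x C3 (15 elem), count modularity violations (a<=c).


Modular law: if a <= c then a v (b ^ c) = (a v b) ^ c.
Check all triples (a,b,c) with a <= c among 15 elements.
  e.g. a=(a,0), b=(c,0), c=(b,0): lhs=(a,0) != rhs=(b,0)
  e.g. a=(a,0), b=(c,1), c=(b,0): lhs=(a,0) != rhs=(b,0)
Total violating triples: 18


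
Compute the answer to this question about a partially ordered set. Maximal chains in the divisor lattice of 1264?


A maximal chain goes from the minimum element to a maximal element via cover relations.
Counting all min-to-max paths in the cover graph.
Total maximal chains: 5


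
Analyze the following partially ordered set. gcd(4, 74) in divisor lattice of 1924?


Meet=gcd.
gcd(4,74)=2


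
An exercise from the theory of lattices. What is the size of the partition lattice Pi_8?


B(n) = number of set partitions of an n-element set.
B(n) satisfies the recurrence: B(n+1) = sum_k C(n,k)*B(k).
B(8) = 4140


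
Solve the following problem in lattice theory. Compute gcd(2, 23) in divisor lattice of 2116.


In a divisor lattice, meet = gcd (greatest common divisor).
By Euclidean algorithm or factoring: gcd(2,23) = 1


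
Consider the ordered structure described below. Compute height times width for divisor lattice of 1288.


Height = length of longest chain minus 1; width = size of largest antichain.
A maximum chain: 1 | 23 | 161 | 322 | 644 | 1288  (height 5).
A maximum antichain: {4, 14, 46, 161}  (width 4).
Product = 5 * 4 = 20


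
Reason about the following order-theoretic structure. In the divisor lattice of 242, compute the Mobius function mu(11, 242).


In a divisor lattice, mu(a,b) = mu(b/a) where mu is the classical Mobius function.
b/a = 242/11 = 22
Prime factorization of 22: primes [2, 11]
22 is squarefree with 2 prime factor(s), so mu(22) = (-1)^2 = 1


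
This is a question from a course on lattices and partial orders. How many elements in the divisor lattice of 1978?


Divisors of 1978: [1, 2, 23, 43, 46, 86, 989, 1978]
Count: 8


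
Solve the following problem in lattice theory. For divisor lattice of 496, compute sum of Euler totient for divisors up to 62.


Divisors of 496 up to 62: [1, 2, 4, 8, 16, 31, 62]
phi values: [1, 1, 2, 4, 8, 30, 30]
Sum = 76


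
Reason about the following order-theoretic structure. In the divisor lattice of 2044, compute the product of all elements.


Divisors of 2044: [1, 2, 4, 7, 14, 28, 73, 146, 292, 511, 1022, 2044]
Product = n^(d(n)/2) = 2044^(12/2)
Product = 72926496312011001856
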